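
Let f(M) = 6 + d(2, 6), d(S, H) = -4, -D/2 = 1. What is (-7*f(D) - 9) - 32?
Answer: -55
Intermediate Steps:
D = -2 (D = -2*1 = -2)
f(M) = 2 (f(M) = 6 - 4 = 2)
(-7*f(D) - 9) - 32 = (-7*2 - 9) - 32 = (-14 - 9) - 32 = -23 - 32 = -55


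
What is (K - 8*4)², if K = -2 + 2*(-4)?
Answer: 1764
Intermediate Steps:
K = -10 (K = -2 - 8 = -10)
(K - 8*4)² = (-10 - 8*4)² = (-10 - 32)² = (-42)² = 1764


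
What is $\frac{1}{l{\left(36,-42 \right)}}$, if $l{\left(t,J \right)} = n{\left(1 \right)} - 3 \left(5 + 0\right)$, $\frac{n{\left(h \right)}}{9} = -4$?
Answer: $- \frac{1}{51} \approx -0.019608$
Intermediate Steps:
$n{\left(h \right)} = -36$ ($n{\left(h \right)} = 9 \left(-4\right) = -36$)
$l{\left(t,J \right)} = -51$ ($l{\left(t,J \right)} = -36 - 3 \left(5 + 0\right) = -36 - 15 = -51$)
$\frac{1}{l{\left(36,-42 \right)}} = \frac{1}{-51} = - \frac{1}{51}$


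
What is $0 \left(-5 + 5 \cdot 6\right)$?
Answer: $0$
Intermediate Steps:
$0 \left(-5 + 5 \cdot 6\right) = 0 \left(-5 + 30\right) = 0 \cdot 25 = 0$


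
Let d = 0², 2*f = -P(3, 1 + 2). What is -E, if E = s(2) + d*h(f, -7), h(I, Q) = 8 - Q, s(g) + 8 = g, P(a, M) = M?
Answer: 6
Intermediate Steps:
s(g) = -8 + g
f = -3/2 (f = (-(1 + 2))/2 = (-1*3)/2 = (½)*(-3) = -3/2 ≈ -1.5000)
d = 0
E = -6 (E = (-8 + 2) + 0*(8 - 1*(-7)) = -6 + 0*(8 + 7) = -6 + 0*15 = -6 + 0 = -6)
-E = -1*(-6) = 6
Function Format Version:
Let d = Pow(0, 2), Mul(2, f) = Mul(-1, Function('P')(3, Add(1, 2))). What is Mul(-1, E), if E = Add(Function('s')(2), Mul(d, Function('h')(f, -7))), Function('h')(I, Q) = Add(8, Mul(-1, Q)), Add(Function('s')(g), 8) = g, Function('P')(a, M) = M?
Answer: 6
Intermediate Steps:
Function('s')(g) = Add(-8, g)
f = Rational(-3, 2) (f = Mul(Rational(1, 2), Mul(-1, Add(1, 2))) = Mul(Rational(1, 2), Mul(-1, 3)) = Mul(Rational(1, 2), -3) = Rational(-3, 2) ≈ -1.5000)
d = 0
E = -6 (E = Add(Add(-8, 2), Mul(0, Add(8, Mul(-1, -7)))) = Add(-6, Mul(0, Add(8, 7))) = Add(-6, Mul(0, 15)) = Add(-6, 0) = -6)
Mul(-1, E) = Mul(-1, -6) = 6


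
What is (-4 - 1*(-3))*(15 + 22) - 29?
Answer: -66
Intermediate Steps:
(-4 - 1*(-3))*(15 + 22) - 29 = (-4 + 3)*37 - 29 = -1*37 - 29 = -37 - 29 = -66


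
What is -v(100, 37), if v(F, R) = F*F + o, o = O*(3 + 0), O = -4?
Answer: -9988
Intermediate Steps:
o = -12 (o = -4*(3 + 0) = -4*3 = -12)
v(F, R) = -12 + F**2 (v(F, R) = F*F - 12 = F**2 - 12 = -12 + F**2)
-v(100, 37) = -(-12 + 100**2) = -(-12 + 10000) = -1*9988 = -9988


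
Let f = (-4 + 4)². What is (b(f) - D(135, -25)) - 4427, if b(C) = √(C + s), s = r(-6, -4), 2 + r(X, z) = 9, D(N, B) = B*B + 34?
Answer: -5086 + √7 ≈ -5083.4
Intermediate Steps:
D(N, B) = 34 + B² (D(N, B) = B² + 34 = 34 + B²)
r(X, z) = 7 (r(X, z) = -2 + 9 = 7)
f = 0 (f = 0² = 0)
s = 7
b(C) = √(7 + C) (b(C) = √(C + 7) = √(7 + C))
(b(f) - D(135, -25)) - 4427 = (√(7 + 0) - (34 + (-25)²)) - 4427 = (√7 - (34 + 625)) - 4427 = (√7 - 1*659) - 4427 = (√7 - 659) - 4427 = (-659 + √7) - 4427 = -5086 + √7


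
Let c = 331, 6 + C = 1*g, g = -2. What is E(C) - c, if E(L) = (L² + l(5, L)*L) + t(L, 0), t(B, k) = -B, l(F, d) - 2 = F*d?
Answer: 45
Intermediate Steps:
l(F, d) = 2 + F*d
C = -8 (C = -6 + 1*(-2) = -6 - 2 = -8)
E(L) = L² - L + L*(2 + 5*L) (E(L) = (L² + (2 + 5*L)*L) - L = (L² + L*(2 + 5*L)) - L = L² - L + L*(2 + 5*L))
E(C) - c = -8*(1 + 6*(-8)) - 1*331 = -8*(1 - 48) - 331 = -8*(-47) - 331 = 376 - 331 = 45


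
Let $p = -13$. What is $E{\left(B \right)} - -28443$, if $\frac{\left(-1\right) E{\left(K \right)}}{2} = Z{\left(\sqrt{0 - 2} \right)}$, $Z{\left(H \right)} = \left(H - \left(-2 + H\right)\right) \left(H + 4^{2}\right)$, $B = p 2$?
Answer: $28379 - 4 i \sqrt{2} \approx 28379.0 - 5.6569 i$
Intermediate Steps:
$B = -26$ ($B = \left(-13\right) 2 = -26$)
$Z{\left(H \right)} = 32 + 2 H$ ($Z{\left(H \right)} = 2 \left(H + 16\right) = 2 \left(16 + H\right) = 32 + 2 H$)
$E{\left(K \right)} = -64 - 4 i \sqrt{2}$ ($E{\left(K \right)} = - 2 \left(32 + 2 \sqrt{0 - 2}\right) = - 2 \left(32 + 2 \sqrt{-2}\right) = - 2 \left(32 + 2 i \sqrt{2}\right) = -64 - 4 i \sqrt{2}$)
$E{\left(B \right)} - -28443 = \left(-64 - 4 i \sqrt{2}\right) - -28443 = \left(-64 - 4 i \sqrt{2}\right) + 28443 = 28379 - 4 i \sqrt{2}$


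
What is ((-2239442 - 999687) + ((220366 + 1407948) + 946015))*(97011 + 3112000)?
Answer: -2133350512800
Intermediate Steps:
((-2239442 - 999687) + ((220366 + 1407948) + 946015))*(97011 + 3112000) = (-3239129 + (1628314 + 946015))*3209011 = (-3239129 + 2574329)*3209011 = -664800*3209011 = -2133350512800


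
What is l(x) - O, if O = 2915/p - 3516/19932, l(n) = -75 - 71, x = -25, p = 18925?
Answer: -917744568/6286885 ≈ -145.98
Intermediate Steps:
l(n) = -146
O = -140642/6286885 (O = 2915/18925 - 3516/19932 = 2915*(1/18925) - 3516*1/19932 = 583/3785 - 293/1661 = -140642/6286885 ≈ -0.022371)
l(x) - O = -146 - 1*(-140642/6286885) = -146 + 140642/6286885 = -917744568/6286885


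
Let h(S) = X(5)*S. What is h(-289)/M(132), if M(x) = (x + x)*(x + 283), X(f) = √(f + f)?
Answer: -289*√10/109560 ≈ -0.0083415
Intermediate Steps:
X(f) = √2*√f (X(f) = √(2*f) = √2*√f)
M(x) = 2*x*(283 + x) (M(x) = (2*x)*(283 + x) = 2*x*(283 + x))
h(S) = S*√10 (h(S) = (√2*√5)*S = √10*S = S*√10)
h(-289)/M(132) = (-289*√10)/((2*132*(283 + 132))) = (-289*√10)/((2*132*415)) = -289*√10/109560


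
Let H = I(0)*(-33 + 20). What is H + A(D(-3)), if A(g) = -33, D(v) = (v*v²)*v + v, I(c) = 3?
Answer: -72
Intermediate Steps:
D(v) = v + v⁴ (D(v) = v³*v + v = v⁴ + v = v + v⁴)
H = -39 (H = 3*(-33 + 20) = 3*(-13) = -39)
H + A(D(-3)) = -39 - 33 = -72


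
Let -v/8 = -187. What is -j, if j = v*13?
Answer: -19448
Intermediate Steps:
v = 1496 (v = -8*(-187) = 1496)
j = 19448 (j = 1496*13 = 19448)
-j = -1*19448 = -19448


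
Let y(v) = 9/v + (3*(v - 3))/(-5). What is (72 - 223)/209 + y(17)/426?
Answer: -1869177/2522630 ≈ -0.74096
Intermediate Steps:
y(v) = 9/5 + 9/v - 3*v/5 (y(v) = 9/v + (3*(-3 + v))*(-1/5) = 9/v + (-9 + 3*v)*(-1/5) = 9/v + (9/5 - 3*v/5) = 9/5 + 9/v - 3*v/5)
(72 - 223)/209 + y(17)/426 = (72 - 223)/209 + ((3/5)*(15 - 1*17*(-3 + 17))/17)/426 = -151*1/209 + ((3/5)*(1/17)*(15 - 1*17*14))*(1/426) = -151/209 + ((3/5)*(1/17)*(15 - 238))*(1/426) = -151/209 + ((3/5)*(1/17)*(-223))*(1/426) = -151/209 - 669/85*1/426 = -151/209 - 223/12070 = -1869177/2522630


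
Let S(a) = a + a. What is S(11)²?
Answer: 484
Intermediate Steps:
S(a) = 2*a
S(11)² = (2*11)² = 22² = 484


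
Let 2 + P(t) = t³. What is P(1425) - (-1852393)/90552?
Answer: 262024947546289/90552 ≈ 2.8936e+9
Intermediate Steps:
P(t) = -2 + t³
P(1425) - (-1852393)/90552 = (-2 + 1425³) - (-1852393)/90552 = (-2 + 2893640625) - (-1852393)/90552 = 2893640623 - 1*(-1852393/90552) = 2893640623 + 1852393/90552 = 262024947546289/90552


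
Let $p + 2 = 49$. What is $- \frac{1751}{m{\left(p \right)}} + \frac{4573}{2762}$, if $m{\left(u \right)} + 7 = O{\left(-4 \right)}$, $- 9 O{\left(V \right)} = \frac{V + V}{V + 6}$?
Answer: $\frac{43796165}{162958} \approx 268.76$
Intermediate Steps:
$p = 47$ ($p = -2 + 49 = 47$)
$O{\left(V \right)} = - \frac{2 V}{9 \left(6 + V\right)}$ ($O{\left(V \right)} = - \frac{\left(V + V\right) \frac{1}{V + 6}}{9} = - \frac{2 V \frac{1}{6 + V}}{9} = - \frac{2 V}{9 \left(6 + V\right)}$)
$m{\left(u \right)} = - \frac{59}{9}$ ($m{\left(u \right)} = -7 - - \frac{8}{54 + 9 \left(-4\right)} = -7 - - \frac{8}{54 - 36} = -7 - - \frac{8}{18} = -7 - \left(-8\right) \frac{1}{18} = -7 + \frac{4}{9} = - \frac{59}{9}$)
$- \frac{1751}{m{\left(p \right)}} + \frac{4573}{2762} = - \frac{1751}{- \frac{59}{9}} + \frac{4573}{2762} = \left(-1751\right) \left(- \frac{9}{59}\right) + 4573 \cdot \frac{1}{2762} = \frac{15759}{59} + \frac{4573}{2762} = \frac{43796165}{162958}$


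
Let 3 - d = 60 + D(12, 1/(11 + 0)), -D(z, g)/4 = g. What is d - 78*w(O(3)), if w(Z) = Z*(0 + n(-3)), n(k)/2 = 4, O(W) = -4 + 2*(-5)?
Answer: 95473/11 ≈ 8679.4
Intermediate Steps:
D(z, g) = -4*g
O(W) = -14 (O(W) = -4 - 10 = -14)
n(k) = 8 (n(k) = 2*4 = 8)
w(Z) = 8*Z (w(Z) = Z*(0 + 8) = Z*8 = 8*Z)
d = -623/11 (d = 3 - (60 - 4/(11 + 0)) = 3 - (60 - 4/11) = 3 - 1*656/11 = 3 - 656/11 = -623/11 ≈ -56.636)
d - 78*w(O(3)) = -623/11 - 624*(-14) = -623/11 - 78*(-112) = -623/11 + 8736 = 95473/11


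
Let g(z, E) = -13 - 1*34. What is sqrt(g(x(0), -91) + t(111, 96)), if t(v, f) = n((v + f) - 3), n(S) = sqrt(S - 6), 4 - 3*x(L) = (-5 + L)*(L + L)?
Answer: sqrt(-47 + 3*sqrt(22)) ≈ 5.7384*I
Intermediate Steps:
x(L) = 4/3 - 2*L*(-5 + L)/3 (x(L) = 4/3 - (-5 + L)*(L + L)/3 = 4/3 - (-5 + L)*2*L/3 = 4/3 - 2*L*(-5 + L)/3)
g(z, E) = -47 (g(z, E) = -13 - 34 = -47)
n(S) = sqrt(-6 + S)
t(v, f) = sqrt(-9 + f + v) (t(v, f) = sqrt(-6 + ((v + f) - 3)) = sqrt(-6 + ((f + v) - 3)) = sqrt(-6 + (-3 + f + v)) = sqrt(-9 + f + v))
sqrt(g(x(0), -91) + t(111, 96)) = sqrt(-47 + sqrt(-9 + 96 + 111)) = sqrt(-47 + sqrt(198)) = sqrt(-47 + 3*sqrt(22))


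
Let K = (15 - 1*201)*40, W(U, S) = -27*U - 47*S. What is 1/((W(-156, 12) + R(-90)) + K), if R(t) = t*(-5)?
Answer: -1/3342 ≈ -0.00029922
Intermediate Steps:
R(t) = -5*t
W(U, S) = -47*S - 27*U
K = -7440 (K = (15 - 201)*40 = -186*40 = -7440)
1/((W(-156, 12) + R(-90)) + K) = 1/(((-47*12 - 27*(-156)) - 5*(-90)) - 7440) = 1/(((-564 + 4212) + 450) - 7440) = 1/((3648 + 450) - 7440) = 1/(4098 - 7440) = 1/(-3342) = -1/3342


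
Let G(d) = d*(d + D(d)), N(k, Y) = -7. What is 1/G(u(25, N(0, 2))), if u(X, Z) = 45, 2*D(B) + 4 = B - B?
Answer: 1/1935 ≈ 0.00051680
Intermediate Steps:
D(B) = -2 (D(B) = -2 + (B - B)/2 = -2 + (1/2)*0 = -2 + 0 = -2)
G(d) = d*(-2 + d) (G(d) = d*(d - 2) = d*(-2 + d))
1/G(u(25, N(0, 2))) = 1/(45*(-2 + 45)) = 1/(45*43) = 1/1935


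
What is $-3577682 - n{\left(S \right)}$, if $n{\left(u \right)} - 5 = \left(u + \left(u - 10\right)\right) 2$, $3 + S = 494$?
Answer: $-3579631$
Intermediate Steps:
$S = 491$ ($S = -3 + 494 = 491$)
$n{\left(u \right)} = -15 + 4 u$ ($n{\left(u \right)} = 5 + \left(u + \left(u - 10\right)\right) 2 = 5 + \left(u + \left(-10 + u\right)\right) 2 = 5 + \left(-10 + 2 u\right) 2 = 5 + \left(-20 + 4 u\right) = -15 + 4 u$)
$-3577682 - n{\left(S \right)} = -3577682 - \left(-15 + 4 \cdot 491\right) = -3577682 - \left(-15 + 1964\right) = -3577682 - 1949 = -3579631$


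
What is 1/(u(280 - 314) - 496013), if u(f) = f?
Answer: -1/496047 ≈ -2.0159e-6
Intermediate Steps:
1/(u(280 - 314) - 496013) = 1/((280 - 314) - 496013) = 1/(-34 - 496013) = 1/(-496047) = -1/496047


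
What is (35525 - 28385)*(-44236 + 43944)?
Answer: -2084880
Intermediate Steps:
(35525 - 28385)*(-44236 + 43944) = 7140*(-292) = -2084880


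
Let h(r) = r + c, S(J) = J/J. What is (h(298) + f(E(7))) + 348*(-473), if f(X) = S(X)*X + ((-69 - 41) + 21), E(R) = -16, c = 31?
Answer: -164380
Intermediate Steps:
S(J) = 1
h(r) = 31 + r (h(r) = r + 31 = 31 + r)
f(X) = -89 + X (f(X) = 1*X + ((-69 - 41) + 21) = X + (-110 + 21) = X - 89 = -89 + X)
(h(298) + f(E(7))) + 348*(-473) = ((31 + 298) + (-89 - 16)) + 348*(-473) = (329 - 105) - 164604 = 224 - 164604 = -164380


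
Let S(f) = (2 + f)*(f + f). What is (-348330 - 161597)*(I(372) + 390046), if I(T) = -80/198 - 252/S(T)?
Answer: -3773431768988311/18972 ≈ -1.9889e+11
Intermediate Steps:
S(f) = 2*f*(2 + f) (S(f) = (2 + f)*(2*f) = 2*f*(2 + f))
I(T) = -40/99 - 126/(T*(2 + T)) (I(T) = -80/198 - 252*1/(2*T*(2 + T)) = -80*1/198 - 126/(T*(2 + T)) = -40/99 - 126/(T*(2 + T)))
(-348330 - 161597)*(I(372) + 390046) = (-348330 - 161597)*((2/99)*(-6237 - 20*372*(2 + 372))/(372*(2 + 372)) + 390046) = -509927*((2/99)*(1/372)*(-6237 - 20*372*374)/374 + 390046) = -509927*((2/99)*(1/372)*(1/374)*(-6237 - 2782560) + 390046) = -509927*((2/99)*(1/372)*(1/374)*(-2788797) + 390046) = -509927*(-84509/208692 + 390046) = -509927*81399395323/208692 = -3773431768988311/18972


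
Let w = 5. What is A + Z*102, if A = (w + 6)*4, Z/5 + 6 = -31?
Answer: -18826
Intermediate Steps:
Z = -185 (Z = -30 + 5*(-31) = -30 - 155 = -185)
A = 44 (A = (5 + 6)*4 = 11*4 = 44)
A + Z*102 = 44 - 185*102 = 44 - 18870 = -18826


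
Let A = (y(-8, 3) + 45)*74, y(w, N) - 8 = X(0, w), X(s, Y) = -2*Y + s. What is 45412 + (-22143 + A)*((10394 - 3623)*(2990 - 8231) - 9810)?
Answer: 604755977389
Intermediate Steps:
X(s, Y) = s - 2*Y
y(w, N) = 8 - 2*w (y(w, N) = 8 + (0 - 2*w) = 8 - 2*w)
A = 5106 (A = ((8 - 2*(-8)) + 45)*74 = ((8 + 16) + 45)*74 = (24 + 45)*74 = 69*74 = 5106)
45412 + (-22143 + A)*((10394 - 3623)*(2990 - 8231) - 9810) = 45412 + (-22143 + 5106)*((10394 - 3623)*(2990 - 8231) - 9810) = 45412 - 17037*(6771*(-5241) - 9810) = 45412 - 17037*(-35486811 - 9810) = 45412 - 17037*(-35496621) = 45412 + 604755931977 = 604755977389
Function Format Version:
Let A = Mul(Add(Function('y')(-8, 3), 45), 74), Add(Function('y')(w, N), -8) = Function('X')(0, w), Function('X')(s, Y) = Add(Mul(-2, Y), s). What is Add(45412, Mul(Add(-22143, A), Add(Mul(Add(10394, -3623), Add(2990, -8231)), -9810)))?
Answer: 604755977389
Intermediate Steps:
Function('X')(s, Y) = Add(s, Mul(-2, Y))
Function('y')(w, N) = Add(8, Mul(-2, w)) (Function('y')(w, N) = Add(8, Add(0, Mul(-2, w))) = Add(8, Mul(-2, w)))
A = 5106 (A = Mul(Add(Add(8, Mul(-2, -8)), 45), 74) = Mul(Add(Add(8, 16), 45), 74) = Mul(Add(24, 45), 74) = Mul(69, 74) = 5106)
Add(45412, Mul(Add(-22143, A), Add(Mul(Add(10394, -3623), Add(2990, -8231)), -9810))) = Add(45412, Mul(Add(-22143, 5106), Add(Mul(Add(10394, -3623), Add(2990, -8231)), -9810))) = Add(45412, Mul(-17037, Add(Mul(6771, -5241), -9810))) = Add(45412, Mul(-17037, Add(-35486811, -9810))) = Add(45412, Mul(-17037, -35496621)) = Add(45412, 604755931977) = 604755977389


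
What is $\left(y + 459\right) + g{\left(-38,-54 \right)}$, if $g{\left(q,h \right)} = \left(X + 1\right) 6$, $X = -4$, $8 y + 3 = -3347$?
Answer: $\frac{89}{4} \approx 22.25$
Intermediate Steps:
$y = - \frac{1675}{4}$ ($y = - \frac{3}{8} + \frac{1}{8} \left(-3347\right) = - \frac{3}{8} - \frac{3347}{8} = - \frac{1675}{4} \approx -418.75$)
$g{\left(q,h \right)} = -18$ ($g{\left(q,h \right)} = \left(-4 + 1\right) 6 = \left(-3\right) 6 = -18$)
$\left(y + 459\right) + g{\left(-38,-54 \right)} = \left(- \frac{1675}{4} + 459\right) - 18 = \frac{161}{4} - 18 = \frac{89}{4}$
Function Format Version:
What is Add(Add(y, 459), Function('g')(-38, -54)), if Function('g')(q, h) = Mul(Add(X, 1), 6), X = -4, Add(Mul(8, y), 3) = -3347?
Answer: Rational(89, 4) ≈ 22.250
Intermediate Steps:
y = Rational(-1675, 4) (y = Add(Rational(-3, 8), Mul(Rational(1, 8), -3347)) = Add(Rational(-3, 8), Rational(-3347, 8)) = Rational(-1675, 4) ≈ -418.75)
Function('g')(q, h) = -18 (Function('g')(q, h) = Mul(Add(-4, 1), 6) = Mul(-3, 6) = -18)
Add(Add(y, 459), Function('g')(-38, -54)) = Add(Add(Rational(-1675, 4), 459), -18) = Add(Rational(161, 4), -18) = Rational(89, 4)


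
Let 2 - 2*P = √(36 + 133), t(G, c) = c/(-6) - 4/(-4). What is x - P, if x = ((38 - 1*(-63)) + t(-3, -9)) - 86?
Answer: 23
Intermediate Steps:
t(G, c) = 1 - c/6 (t(G, c) = c*(-⅙) - 4*(-¼) = -c/6 + 1 = 1 - c/6)
P = -11/2 (P = 1 - √(36 + 133)/2 = 1 - √169/2 = 1 - ½*13 = 1 - 13/2 = -11/2 ≈ -5.5000)
x = 35/2 (x = ((38 - 1*(-63)) + (1 - ⅙*(-9))) - 86 = ((38 + 63) + (1 + 3/2)) - 86 = (101 + 5/2) - 86 = 207/2 - 86 = 35/2 ≈ 17.500)
x - P = 35/2 - 1*(-11/2) = 35/2 + 11/2 = 23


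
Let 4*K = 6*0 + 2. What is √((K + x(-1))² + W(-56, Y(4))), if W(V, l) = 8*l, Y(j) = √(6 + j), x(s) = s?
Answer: √(1 + 32*√10)/2 ≈ 5.0545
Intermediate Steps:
K = ½ (K = (6*0 + 2)/4 = (0 + 2)/4 = (¼)*2 = ½ ≈ 0.50000)
√((K + x(-1))² + W(-56, Y(4))) = √((½ - 1)² + 8*√(6 + 4)) = √((-½)² + 8*√10) = √(¼ + 8*√10)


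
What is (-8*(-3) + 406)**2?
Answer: 184900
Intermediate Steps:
(-8*(-3) + 406)**2 = (24 + 406)**2 = 430**2 = 184900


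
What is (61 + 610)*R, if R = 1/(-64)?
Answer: -671/64 ≈ -10.484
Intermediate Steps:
R = -1/64 ≈ -0.015625
(61 + 610)*R = (61 + 610)*(-1/64) = 671*(-1/64) = -671/64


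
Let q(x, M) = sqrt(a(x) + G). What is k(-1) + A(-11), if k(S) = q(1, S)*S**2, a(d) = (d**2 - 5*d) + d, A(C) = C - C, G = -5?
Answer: 2*I*sqrt(2) ≈ 2.8284*I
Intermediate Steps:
A(C) = 0
a(d) = d**2 - 4*d
q(x, M) = sqrt(-5 + x*(-4 + x)) (q(x, M) = sqrt(x*(-4 + x) - 5) = sqrt(-5 + x*(-4 + x)))
k(S) = 2*I*sqrt(2)*S**2 (k(S) = sqrt(-5 + 1*(-4 + 1))*S**2 = sqrt(-5 + 1*(-3))*S**2 = sqrt(-5 - 3)*S**2 = sqrt(-8)*S**2 = (2*I*sqrt(2))*S**2 = 2*I*sqrt(2)*S**2)
k(-1) + A(-11) = 2*I*sqrt(2)*(-1)**2 + 0 = 2*I*sqrt(2)*1 + 0 = 2*I*sqrt(2) + 0 = 2*I*sqrt(2)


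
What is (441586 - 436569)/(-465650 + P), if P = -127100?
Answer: -5017/592750 ≈ -0.0084639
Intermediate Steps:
(441586 - 436569)/(-465650 + P) = (441586 - 436569)/(-465650 - 127100) = 5017/(-592750) = 5017*(-1/592750) = -5017/592750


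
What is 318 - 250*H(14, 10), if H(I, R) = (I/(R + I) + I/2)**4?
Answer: -8568573101/10368 ≈ -8.2644e+5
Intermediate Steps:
H(I, R) = (I/2 + I/(I + R))**4 (H(I, R) = (I/(I + R) + I*(1/2))**4 = (I/(I + R) + I/2)**4 = (I/2 + I/(I + R))**4)
318 - 250*H(14, 10) = 318 - 125*14**4*(2 + 14 + 10)**4/(8*(14 + 10)**4) = 318 - 125*38416*26**4/(8*24**4) = 318 - 125*38416*456976/(8*331776) = 318 - 250*68574961/20736 = 318 - 8571870125/10368 = -8568573101/10368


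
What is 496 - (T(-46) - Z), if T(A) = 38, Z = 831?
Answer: 1289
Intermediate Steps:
496 - (T(-46) - Z) = 496 - (38 - 1*831) = 496 - (38 - 831) = 496 - 1*(-793) = 496 + 793 = 1289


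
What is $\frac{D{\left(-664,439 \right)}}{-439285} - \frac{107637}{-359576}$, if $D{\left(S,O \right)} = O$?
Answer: $\frac{6732209383}{22565191880} \approx 0.29834$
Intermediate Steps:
$\frac{D{\left(-664,439 \right)}}{-439285} - \frac{107637}{-359576} = \frac{439}{-439285} - \frac{107637}{-359576} = 439 \left(- \frac{1}{439285}\right) - - \frac{107637}{359576} = - \frac{439}{439285} + \frac{107637}{359576} = \frac{6732209383}{22565191880}$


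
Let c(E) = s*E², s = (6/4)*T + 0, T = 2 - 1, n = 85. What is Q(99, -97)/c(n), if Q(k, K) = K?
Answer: -194/21675 ≈ -0.0089504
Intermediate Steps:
T = 1
s = 3/2 (s = (6/4)*1 + 0 = (6*(¼))*1 + 0 = (3/2)*1 + 0 = 3/2 + 0 = 3/2 ≈ 1.5000)
c(E) = 3*E²/2
Q(99, -97)/c(n) = -97/((3/2)*85²) = -97/((3/2)*7225) = -97/21675/2 = -97*2/21675 = -194/21675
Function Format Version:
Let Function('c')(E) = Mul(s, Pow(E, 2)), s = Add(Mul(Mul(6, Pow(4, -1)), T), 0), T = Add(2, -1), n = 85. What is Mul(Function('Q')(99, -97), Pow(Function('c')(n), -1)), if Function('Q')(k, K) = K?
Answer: Rational(-194, 21675) ≈ -0.0089504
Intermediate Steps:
T = 1
s = Rational(3, 2) (s = Add(Mul(Mul(6, Pow(4, -1)), 1), 0) = Add(Mul(Mul(6, Rational(1, 4)), 1), 0) = Add(Mul(Rational(3, 2), 1), 0) = Add(Rational(3, 2), 0) = Rational(3, 2) ≈ 1.5000)
Function('c')(E) = Mul(Rational(3, 2), Pow(E, 2))
Mul(Function('Q')(99, -97), Pow(Function('c')(n), -1)) = Mul(-97, Pow(Mul(Rational(3, 2), Pow(85, 2)), -1)) = Mul(-97, Pow(Mul(Rational(3, 2), 7225), -1)) = Mul(-97, Pow(Rational(21675, 2), -1)) = Mul(-97, Rational(2, 21675)) = Rational(-194, 21675)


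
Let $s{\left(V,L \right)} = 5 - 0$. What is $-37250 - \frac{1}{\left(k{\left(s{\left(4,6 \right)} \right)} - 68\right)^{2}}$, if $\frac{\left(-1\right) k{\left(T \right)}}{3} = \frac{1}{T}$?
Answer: $- \frac{4382425275}{117649} \approx -37250.0$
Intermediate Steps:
$s{\left(V,L \right)} = 5$ ($s{\left(V,L \right)} = 5 + 0 = 5$)
$k{\left(T \right)} = - \frac{3}{T}$
$-37250 - \frac{1}{\left(k{\left(s{\left(4,6 \right)} \right)} - 68\right)^{2}} = -37250 - \frac{1}{\left(- \frac{3}{5} - 68\right)^{2}} = -37250 - \frac{1}{\left(- \frac{343}{5}\right)^{2}} = -37250 - \frac{1}{\frac{117649}{25}} = -37250 - \frac{25}{117649} = - \frac{4382425275}{117649}$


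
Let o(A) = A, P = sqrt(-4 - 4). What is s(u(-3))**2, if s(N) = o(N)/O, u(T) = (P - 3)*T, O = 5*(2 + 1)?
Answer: 1/25 - 12*I*sqrt(2)/25 ≈ 0.04 - 0.67882*I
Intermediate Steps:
P = 2*I*sqrt(2) (P = sqrt(-8) = 2*I*sqrt(2) ≈ 2.8284*I)
O = 15 (O = 5*3 = 15)
u(T) = T*(-3 + 2*I*sqrt(2)) (u(T) = (2*I*sqrt(2) - 3)*T = (-3 + 2*I*sqrt(2))*T = T*(-3 + 2*I*sqrt(2)))
s(N) = N/15
s(u(-3))**2 = ((-3*(-3 + 2*I*sqrt(2)))/15)**2 = ((9 - 6*I*sqrt(2))/15)**2 = (3/5 - 2*I*sqrt(2)/5)**2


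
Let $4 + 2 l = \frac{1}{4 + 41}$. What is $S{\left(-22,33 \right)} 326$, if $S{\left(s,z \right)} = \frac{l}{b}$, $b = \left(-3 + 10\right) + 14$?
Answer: $- \frac{29177}{945} \approx -30.875$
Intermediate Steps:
$b = 21$ ($b = 7 + 14 = 21$)
$l = - \frac{179}{90}$ ($l = -2 + \frac{1}{2 \left(4 + 41\right)} = -2 + \frac{1}{2 \cdot 45} = -2 + \frac{1}{2} \cdot \frac{1}{45} = -2 + \frac{1}{90} = - \frac{179}{90} \approx -1.9889$)
$S{\left(s,z \right)} = - \frac{179}{1890}$ ($S{\left(s,z \right)} = - \frac{179}{90 \cdot 21} = \left(- \frac{179}{90}\right) \frac{1}{21} = - \frac{179}{1890}$)
$S{\left(-22,33 \right)} 326 = \left(- \frac{179}{1890}\right) 326 = - \frac{29177}{945}$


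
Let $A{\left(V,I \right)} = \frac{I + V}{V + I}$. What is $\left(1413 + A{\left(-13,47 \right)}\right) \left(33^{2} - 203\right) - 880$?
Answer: $1251924$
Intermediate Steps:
$A{\left(V,I \right)} = 1$ ($A{\left(V,I \right)} = \frac{I + V}{I + V} = 1$)
$\left(1413 + A{\left(-13,47 \right)}\right) \left(33^{2} - 203\right) - 880 = \left(1413 + 1\right) \left(33^{2} - 203\right) - 880 = 1414 \left(1089 - 203\right) - 880 = 1414 \cdot 886 - 880 = 1252804 - 880 = 1251924$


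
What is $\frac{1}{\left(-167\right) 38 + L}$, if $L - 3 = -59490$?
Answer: $- \frac{1}{65833} \approx -1.519 \cdot 10^{-5}$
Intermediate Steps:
$L = -59487$ ($L = 3 - 59490 = -59487$)
$\frac{1}{\left(-167\right) 38 + L} = \frac{1}{\left(-167\right) 38 - 59487} = \frac{1}{-6346 - 59487} = \frac{1}{-65833} = - \frac{1}{65833}$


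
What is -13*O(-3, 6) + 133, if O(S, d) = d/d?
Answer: 120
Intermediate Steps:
O(S, d) = 1
-13*O(-3, 6) + 133 = -13*1 + 133 = -13 + 133 = 120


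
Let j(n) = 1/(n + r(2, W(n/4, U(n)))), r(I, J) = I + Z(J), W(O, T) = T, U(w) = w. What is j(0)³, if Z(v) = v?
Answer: ⅛ ≈ 0.12500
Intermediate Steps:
r(I, J) = I + J
j(n) = 1/(2 + 2*n) (j(n) = 1/(n + (2 + n)) = 1/(2 + 2*n))
j(0)³ = (1/(2*(1 + 0)))³ = ((½)/1)³ = ((½)*1)³ = (½)³ = ⅛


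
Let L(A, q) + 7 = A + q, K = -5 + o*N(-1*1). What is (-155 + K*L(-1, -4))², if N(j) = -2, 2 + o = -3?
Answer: 46225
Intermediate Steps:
o = -5 (o = -2 - 3 = -5)
K = 5 (K = -5 - 5*(-2) = -5 + 10 = 5)
L(A, q) = -7 + A + q (L(A, q) = -7 + (A + q) = -7 + A + q)
(-155 + K*L(-1, -4))² = (-155 + 5*(-7 - 1 - 4))² = (-155 + 5*(-12))² = (-155 - 60)² = (-215)² = 46225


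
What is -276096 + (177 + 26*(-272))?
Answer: -282991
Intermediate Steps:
-276096 + (177 + 26*(-272)) = -276096 + (177 - 7072) = -276096 - 6895 = -282991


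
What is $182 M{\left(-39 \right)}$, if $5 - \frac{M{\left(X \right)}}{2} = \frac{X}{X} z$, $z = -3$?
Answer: $2912$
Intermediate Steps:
$M{\left(X \right)} = 16$ ($M{\left(X \right)} = 10 - 2 \frac{X}{X} \left(-3\right) = 10 - 2 \cdot 1 \left(-3\right) = 10 - -6 = 10 + 6 = 16$)
$182 M{\left(-39 \right)} = 182 \cdot 16 = 2912$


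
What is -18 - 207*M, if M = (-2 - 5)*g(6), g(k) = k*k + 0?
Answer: 52146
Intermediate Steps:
g(k) = k² (g(k) = k² + 0 = k²)
M = -252 (M = (-2 - 5)*6² = -7*36 = -252)
-18 - 207*M = -18 - 207*(-252) = -18 + 52164 = 52146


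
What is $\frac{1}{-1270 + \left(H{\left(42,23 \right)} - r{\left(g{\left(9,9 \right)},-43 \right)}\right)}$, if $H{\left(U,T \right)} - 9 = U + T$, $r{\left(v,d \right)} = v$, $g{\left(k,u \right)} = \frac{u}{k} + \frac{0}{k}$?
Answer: $- \frac{1}{1197} \approx -0.00083542$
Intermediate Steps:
$g{\left(k,u \right)} = \frac{u}{k}$ ($g{\left(k,u \right)} = \frac{u}{k} + 0 = \frac{u}{k}$)
$H{\left(U,T \right)} = 9 + T + U$ ($H{\left(U,T \right)} = 9 + \left(U + T\right) = 9 + \left(T + U\right) = 9 + T + U$)
$\frac{1}{-1270 + \left(H{\left(42,23 \right)} - r{\left(g{\left(9,9 \right)},-43 \right)}\right)} = \frac{1}{-1270 + \left(\left(9 + 23 + 42\right) - \frac{9}{9}\right)} = \frac{1}{-1270 + \left(74 - 9 \cdot \frac{1}{9}\right)} = \frac{1}{-1270 + \left(74 - 1\right)} = \frac{1}{-1270 + 73} = \frac{1}{-1197} = - \frac{1}{1197}$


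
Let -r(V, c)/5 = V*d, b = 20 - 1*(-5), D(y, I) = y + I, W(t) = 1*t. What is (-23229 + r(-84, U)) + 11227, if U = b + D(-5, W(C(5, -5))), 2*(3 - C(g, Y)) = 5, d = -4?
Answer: -13682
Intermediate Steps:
C(g, Y) = ½ (C(g, Y) = 3 - ½*5 = 3 - 5/2 = ½)
W(t) = t
D(y, I) = I + y
b = 25 (b = 20 + 5 = 25)
U = 41/2 (U = 25 + (½ - 5) = 25 - 9/2 = 41/2 ≈ 20.500)
r(V, c) = 20*V (r(V, c) = -5*V*(-4) = -(-20)*V = 20*V)
(-23229 + r(-84, U)) + 11227 = (-23229 + 20*(-84)) + 11227 = (-23229 - 1680) + 11227 = -24909 + 11227 = -13682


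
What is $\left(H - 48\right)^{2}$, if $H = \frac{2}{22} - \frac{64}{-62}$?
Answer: $\frac{255520225}{116281} \approx 2197.4$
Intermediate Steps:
$H = \frac{383}{341}$ ($H = 2 \cdot \frac{1}{22} - - \frac{32}{31} = \frac{1}{11} + \frac{32}{31} = \frac{383}{341} \approx 1.1232$)
$\left(H - 48\right)^{2} = \left(\frac{383}{341} - 48\right)^{2} = \left(- \frac{15985}{341}\right)^{2} = \frac{255520225}{116281}$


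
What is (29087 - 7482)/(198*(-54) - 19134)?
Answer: -21605/29826 ≈ -0.72437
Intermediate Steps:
(29087 - 7482)/(198*(-54) - 19134) = 21605/(-10692 - 19134) = 21605/(-29826) = 21605*(-1/29826) = -21605/29826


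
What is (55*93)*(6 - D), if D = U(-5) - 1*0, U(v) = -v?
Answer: 5115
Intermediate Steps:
D = 5 (D = -1*(-5) - 1*0 = 5 + 0 = 5)
(55*93)*(6 - D) = (55*93)*(6 - 1*5) = 5115*(6 - 5) = 5115*1 = 5115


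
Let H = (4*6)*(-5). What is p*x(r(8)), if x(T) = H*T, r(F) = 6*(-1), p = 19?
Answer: 13680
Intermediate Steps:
r(F) = -6
H = -120 (H = 24*(-5) = -120)
x(T) = -120*T
p*x(r(8)) = 19*(-120*(-6)) = 19*720 = 13680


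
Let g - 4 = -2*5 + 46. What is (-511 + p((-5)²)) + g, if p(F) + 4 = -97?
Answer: -572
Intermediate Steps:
p(F) = -101 (p(F) = -4 - 97 = -101)
g = 40 (g = 4 + (-2*5 + 46) = 4 + (-10 + 46) = 4 + 36 = 40)
(-511 + p((-5)²)) + g = (-511 - 101) + 40 = -612 + 40 = -572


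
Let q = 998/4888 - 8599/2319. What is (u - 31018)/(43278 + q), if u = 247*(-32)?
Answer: -220595728392/245264092033 ≈ -0.89942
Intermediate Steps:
u = -7904
q = -19858775/5667636 (q = 998*(1/4888) - 8599*1/2319 = 499/2444 - 8599/2319 = -19858775/5667636 ≈ -3.5039)
(u - 31018)/(43278 + q) = (-7904 - 31018)/(43278 - 19858775/5667636) = -38922/245264092033/5667636 = -38922*5667636/245264092033 = -220595728392/245264092033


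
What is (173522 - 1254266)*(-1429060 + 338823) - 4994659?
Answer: 1178262101669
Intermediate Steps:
(173522 - 1254266)*(-1429060 + 338823) - 4994659 = -1080744*(-1090237) - 4994659 = 1178267096328 - 4994659 = 1178262101669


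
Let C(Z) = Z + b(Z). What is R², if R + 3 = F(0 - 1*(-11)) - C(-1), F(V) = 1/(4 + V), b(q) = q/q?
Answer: 1936/225 ≈ 8.6044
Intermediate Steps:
b(q) = 1
C(Z) = 1 + Z (C(Z) = Z + 1 = 1 + Z)
R = -44/15 (R = -3 + (1/(4 + (0 - 1*(-11))) - (1 - 1)) = -3 + (1/(4 + (0 + 11)) - 1*0) = -3 + (1/(4 + 11) + 0) = -3 + (1/15 + 0) = -3 + 1/15 = -44/15 ≈ -2.9333)
R² = (-44/15)² = 1936/225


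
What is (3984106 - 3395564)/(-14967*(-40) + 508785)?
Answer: 588542/1107465 ≈ 0.53143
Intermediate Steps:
(3984106 - 3395564)/(-14967*(-40) + 508785) = 588542/(598680 + 508785) = 588542/1107465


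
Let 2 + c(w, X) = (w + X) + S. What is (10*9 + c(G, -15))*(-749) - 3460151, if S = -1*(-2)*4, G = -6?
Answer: -3516326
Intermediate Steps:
S = 8 (S = 2*4 = 8)
c(w, X) = 6 + X + w (c(w, X) = -2 + ((w + X) + 8) = -2 + ((X + w) + 8) = -2 + (8 + X + w) = 6 + X + w)
(10*9 + c(G, -15))*(-749) - 3460151 = (10*9 + (6 - 15 - 6))*(-749) - 3460151 = (90 - 15)*(-749) - 3460151 = 75*(-749) - 3460151 = -56175 - 3460151 = -3516326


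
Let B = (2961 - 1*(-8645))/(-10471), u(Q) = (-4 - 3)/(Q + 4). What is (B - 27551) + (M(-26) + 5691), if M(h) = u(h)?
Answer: -5035895355/230362 ≈ -21861.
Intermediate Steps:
u(Q) = -7/(4 + Q)
M(h) = -7/(4 + h)
B = -11606/10471 (B = (2961 + 8645)*(-1/10471) = 11606*(-1/10471) = -11606/10471 ≈ -1.1084)
(B - 27551) + (M(-26) + 5691) = (-11606/10471 - 27551) + (-7/(4 - 26) + 5691) = -288498127/10471 + (-7/(-22) + 5691) = -288498127/10471 + (-7*(-1/22) + 5691) = -288498127/10471 + (7/22 + 5691) = -288498127/10471 + 125209/22 = -5035895355/230362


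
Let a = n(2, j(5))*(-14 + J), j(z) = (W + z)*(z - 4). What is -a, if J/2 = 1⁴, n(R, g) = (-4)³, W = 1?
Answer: -768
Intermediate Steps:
j(z) = (1 + z)*(-4 + z) (j(z) = (1 + z)*(z - 4) = (1 + z)*(-4 + z))
n(R, g) = -64
J = 2 (J = 2*1⁴ = 2*1 = 2)
a = 768 (a = -64*(-14 + 2) = -64*(-12) = 768)
-a = -1*768 = -768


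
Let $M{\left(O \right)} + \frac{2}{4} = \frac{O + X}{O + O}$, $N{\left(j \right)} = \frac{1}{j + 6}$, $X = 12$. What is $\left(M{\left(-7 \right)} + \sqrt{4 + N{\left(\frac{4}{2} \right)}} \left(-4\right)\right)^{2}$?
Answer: $\frac{3270}{49} + \frac{12 \sqrt{66}}{7} \approx 80.662$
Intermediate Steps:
$N{\left(j \right)} = \frac{1}{6 + j}$
$M{\left(O \right)} = - \frac{1}{2} + \frac{12 + O}{2 O}$ ($M{\left(O \right)} = - \frac{1}{2} + \frac{O + 12}{O + O} = - \frac{1}{2} + \frac{12 + O}{2 O}$)
$\left(M{\left(-7 \right)} + \sqrt{4 + N{\left(\frac{4}{2} \right)}} \left(-4\right)\right)^{2} = \left(\frac{6}{-7} + \sqrt{4 + \frac{1}{6 + \frac{4}{2}}} \left(-4\right)\right)^{2} = \left(6 \left(- \frac{1}{7}\right) + \sqrt{4 + \frac{1}{6 + 4 \cdot \frac{1}{2}}} \left(-4\right)\right)^{2} = \left(- \frac{6}{7} + \sqrt{4 + \frac{1}{6 + 2}} \left(-4\right)\right)^{2} = \left(- \frac{6}{7} + \sqrt{4 + \frac{1}{8}} \left(-4\right)\right)^{2} = \left(- \frac{6}{7} + \sqrt{\frac{33}{8}} \left(-4\right)\right)^{2} = \left(- \frac{6}{7} + \frac{\sqrt{66}}{4} \left(-4\right)\right)^{2} = \left(- \frac{6}{7} - \sqrt{66}\right)^{2}$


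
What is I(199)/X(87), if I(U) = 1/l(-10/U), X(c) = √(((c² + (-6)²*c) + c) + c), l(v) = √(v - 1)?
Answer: -I*√18092085/454575 ≈ -0.0093571*I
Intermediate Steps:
l(v) = √(-1 + v)
X(c) = √(c² + 38*c) (X(c) = √(((c² + 36*c) + c) + c) = √((c² + 37*c) + c) = √(c² + 38*c))
I(U) = (-1 - 10/U)^(-½) (I(U) = 1/(√(-1 - 10/U)) = (-1 - 10/U)^(-½))
I(199)/X(87) = 1/(√((-10 - 1*199)/199)*(√(87*(38 + 87)))) = 1/(√((-10 - 199)/199)*(√(87*125))) = 1/(√((1/199)*(-209))*(√10875)) = 1/(√(-209/199)*((5*√435))) = (-I*√41591/209)*(√435/2175) = -I*√18092085/454575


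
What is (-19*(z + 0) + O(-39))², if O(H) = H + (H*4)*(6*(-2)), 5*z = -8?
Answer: 86806489/25 ≈ 3.4723e+6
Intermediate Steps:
z = -8/5 (z = (⅕)*(-8) = -8/5 ≈ -1.6000)
O(H) = -47*H (O(H) = H + (4*H)*(-12) = H - 48*H = -47*H)
(-19*(z + 0) + O(-39))² = (-19*(-8/5 + 0) - 47*(-39))² = (-19*(-8/5) + 1833)² = (152/5 + 1833)² = (9317/5)² = 86806489/25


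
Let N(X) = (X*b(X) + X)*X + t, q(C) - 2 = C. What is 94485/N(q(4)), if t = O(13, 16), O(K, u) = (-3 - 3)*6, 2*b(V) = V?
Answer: 31495/36 ≈ 874.86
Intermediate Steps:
b(V) = V/2
O(K, u) = -36 (O(K, u) = -6*6 = -36)
q(C) = 2 + C
t = -36
N(X) = -36 + X*(X + X²/2) (N(X) = (X*(X/2) + X)*X - 36 = (X²/2 + X)*X - 36 = (X + X²/2)*X - 36 = X*(X + X²/2) - 36 = -36 + X*(X + X²/2))
94485/N(q(4)) = 94485/(-36 + (2 + 4)² + (2 + 4)³/2) = 94485/(-36 + 6² + (½)*6³) = 94485/(-36 + 36 + (½)*216) = 94485/(-36 + 36 + 108) = 94485/108 = 94485*(1/108) = 31495/36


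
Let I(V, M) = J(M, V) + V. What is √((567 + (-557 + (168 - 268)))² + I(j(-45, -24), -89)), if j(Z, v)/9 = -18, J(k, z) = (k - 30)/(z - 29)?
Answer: √289608907/191 ≈ 89.099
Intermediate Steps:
J(k, z) = (-30 + k)/(-29 + z)
j(Z, v) = -162 (j(Z, v) = 9*(-18) = -162)
I(V, M) = V + (-30 + M)/(-29 + V) (I(V, M) = (-30 + M)/(-29 + V) + V = V + (-30 + M)/(-29 + V))
√((567 + (-557 + (168 - 268)))² + I(j(-45, -24), -89)) = √((567 + (-557 + (168 - 268)))² + (-30 - 89 - 162*(-29 - 162))/(-29 - 162)) = √((567 + (-557 - 100))² + (-30 - 89 - 162*(-191))/(-191)) = √((567 - 657)² - (-30 - 89 + 30942)/191) = √((-90)² - 1/191*30823) = √(8100 - 30823/191) = √(1516277/191) = √289608907/191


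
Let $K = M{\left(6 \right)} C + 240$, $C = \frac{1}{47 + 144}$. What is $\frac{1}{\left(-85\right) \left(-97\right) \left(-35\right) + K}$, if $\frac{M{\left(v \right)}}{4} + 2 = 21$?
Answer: $- \frac{191}{55071909} \approx -3.4682 \cdot 10^{-6}$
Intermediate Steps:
$C = \frac{1}{191} \approx 0.0052356$
$M{\left(v \right)} = 76$ ($M{\left(v \right)} = -8 + 4 \cdot 21 = -8 + 84 = 76$)
$K = \frac{45916}{191}$ ($K = 76 \cdot \frac{1}{191} + 240 = \frac{76}{191} + 240 = \frac{45916}{191} \approx 240.4$)
$\frac{1}{\left(-85\right) \left(-97\right) \left(-35\right) + K} = \frac{1}{\left(-85\right) \left(-97\right) \left(-35\right) + \frac{45916}{191}} = \frac{1}{8245 \left(-35\right) + \frac{45916}{191}} = \frac{1}{-288575 + \frac{45916}{191}} = \frac{1}{- \frac{55071909}{191}} = - \frac{191}{55071909}$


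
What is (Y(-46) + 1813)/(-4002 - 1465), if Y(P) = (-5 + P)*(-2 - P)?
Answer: 431/5467 ≈ 0.078837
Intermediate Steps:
(Y(-46) + 1813)/(-4002 - 1465) = ((10 - 1*(-46)**2 + 3*(-46)) + 1813)/(-4002 - 1465) = ((10 - 1*2116 - 138) + 1813)/(-5467) = ((10 - 2116 - 138) + 1813)*(-1/5467) = (-2244 + 1813)*(-1/5467) = -431*(-1/5467) = 431/5467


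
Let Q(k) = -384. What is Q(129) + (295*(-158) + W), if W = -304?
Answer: -47298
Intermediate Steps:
Q(129) + (295*(-158) + W) = -384 + (295*(-158) - 304) = -384 + (-46610 - 304) = -384 - 46914 = -47298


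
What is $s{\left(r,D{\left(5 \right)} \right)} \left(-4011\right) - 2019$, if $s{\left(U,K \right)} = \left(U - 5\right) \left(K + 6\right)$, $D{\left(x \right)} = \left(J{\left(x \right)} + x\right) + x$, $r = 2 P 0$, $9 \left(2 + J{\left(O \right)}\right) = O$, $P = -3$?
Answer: $\frac{869678}{3} \approx 2.8989 \cdot 10^{5}$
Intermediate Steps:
$J{\left(O \right)} = -2 + \frac{O}{9}$
$r = 0$ ($r = 2 \left(-3\right) 0 = \left(-6\right) 0 = 0$)
$D{\left(x \right)} = -2 + \frac{19 x}{9}$ ($D{\left(x \right)} = \left(\left(-2 + \frac{x}{9}\right) + x\right) + x = \left(-2 + \frac{10 x}{9}\right) + x = -2 + \frac{19 x}{9}$)
$s{\left(U,K \right)} = \left(-5 + U\right) \left(6 + K\right)$
$s{\left(r,D{\left(5 \right)} \right)} \left(-4011\right) - 2019 = \left(-30 - 5 \left(-2 + \frac{19}{9} \cdot 5\right) + 6 \cdot 0 + \left(-2 + \frac{19}{9} \cdot 5\right) 0\right) \left(-4011\right) - 2019 = \left(-30 - 5 \left(-2 + \frac{95}{9}\right) + 0 + \left(-2 + \frac{95}{9}\right) 0\right) \left(-4011\right) - 2019 = \left(-30 - \frac{385}{9} + 0 + \frac{77}{9} \cdot 0\right) \left(-4011\right) - 2019 = \left(-30 - \frac{385}{9} + 0 + 0\right) \left(-4011\right) - 2019 = \left(- \frac{655}{9}\right) \left(-4011\right) - 2019 = \frac{875735}{3} - 2019 = \frac{869678}{3}$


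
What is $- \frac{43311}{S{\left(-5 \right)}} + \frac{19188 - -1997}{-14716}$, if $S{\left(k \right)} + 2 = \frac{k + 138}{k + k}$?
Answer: $\frac{2123468485}{750516} \approx 2829.3$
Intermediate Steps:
$S{\left(k \right)} = -2 + \frac{138 + k}{2 k}$ ($S{\left(k \right)} = -2 + \frac{k + 138}{k + k} = -2 + \frac{138 + k}{2 k}$)
$- \frac{43311}{S{\left(-5 \right)}} + \frac{19188 - -1997}{-14716} = - \frac{43311}{- \frac{3}{2} + \frac{69}{-5}} + \frac{19188 - -1997}{-14716} = - \frac{43311}{- \frac{3}{2} + 69 \left(- \frac{1}{5}\right)} + \left(19188 + 1997\right) \left(- \frac{1}{14716}\right) = - \frac{43311}{- \frac{3}{2} - \frac{69}{5}} + 21185 \left(- \frac{1}{14716}\right) = - \frac{43311}{- \frac{153}{10}} - \frac{21185}{14716} = \left(-43311\right) \left(- \frac{10}{153}\right) - \frac{21185}{14716} = \frac{144370}{51} - \frac{21185}{14716} = \frac{2123468485}{750516}$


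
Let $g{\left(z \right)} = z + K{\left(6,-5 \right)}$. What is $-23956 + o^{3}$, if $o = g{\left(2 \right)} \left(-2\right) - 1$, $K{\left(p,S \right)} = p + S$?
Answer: $-24299$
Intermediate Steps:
$K{\left(p,S \right)} = S + p$
$g{\left(z \right)} = 1 + z$ ($g{\left(z \right)} = z + \left(-5 + 6\right) = z + 1 = 1 + z$)
$o = -7$ ($o = \left(1 + 2\right) \left(-2\right) - 1 = 3 \left(-2\right) - 1 = -6 - 1 = -7$)
$-23956 + o^{3} = -23956 + \left(-7\right)^{3} = -23956 - 343 = -24299$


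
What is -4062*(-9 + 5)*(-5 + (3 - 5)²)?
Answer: -16248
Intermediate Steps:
-4062*(-9 + 5)*(-5 + (3 - 5)²) = -(-16248)*(-5 + (-2)²) = -(-16248)*(-5 + 4) = -(-16248)*(-1) = -4062*4 = -16248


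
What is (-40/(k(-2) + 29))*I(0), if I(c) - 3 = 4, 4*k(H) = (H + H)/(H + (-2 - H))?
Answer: -560/59 ≈ -9.4915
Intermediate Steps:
k(H) = -H/4 (k(H) = ((H + H)/(H + (-2 - H)))/4 = ((2*H)/(-2))/4 = ((2*H)*(-½))/4 = (-H)/4 = -H/4)
I(c) = 7 (I(c) = 3 + 4 = 7)
(-40/(k(-2) + 29))*I(0) = (-40/(-¼*(-2) + 29))*7 = (-40/(½ + 29))*7 = (-40/(59/2))*7 = ((2/59)*(-40))*7 = -80/59*7 = -560/59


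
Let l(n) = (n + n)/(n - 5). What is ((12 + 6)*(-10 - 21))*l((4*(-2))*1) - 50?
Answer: -9578/13 ≈ -736.77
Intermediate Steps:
l(n) = 2*n/(-5 + n) (l(n) = (2*n)/(-5 + n) = 2*n/(-5 + n))
((12 + 6)*(-10 - 21))*l((4*(-2))*1) - 50 = ((12 + 6)*(-10 - 21))*(2*((4*(-2))*1)/(-5 + (4*(-2))*1)) - 50 = (18*(-31))*(2*(-8*1)/(-5 - 8*1)) - 50 = -1116*(-8)/(-5 - 8) - 50 = -1116*(-8)/(-13) - 50 = -1116*(-8)*(-1)/13 - 50 = -558*16/13 - 50 = -8928/13 - 50 = -9578/13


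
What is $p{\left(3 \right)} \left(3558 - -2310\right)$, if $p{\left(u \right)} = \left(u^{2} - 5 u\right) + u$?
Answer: $-17604$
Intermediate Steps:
$p{\left(u \right)} = u^{2} - 4 u$
$p{\left(3 \right)} \left(3558 - -2310\right) = 3 \left(-4 + 3\right) \left(3558 - -2310\right) = 3 \left(-1\right) \left(3558 + 2310\right) = \left(-3\right) 5868 = -17604$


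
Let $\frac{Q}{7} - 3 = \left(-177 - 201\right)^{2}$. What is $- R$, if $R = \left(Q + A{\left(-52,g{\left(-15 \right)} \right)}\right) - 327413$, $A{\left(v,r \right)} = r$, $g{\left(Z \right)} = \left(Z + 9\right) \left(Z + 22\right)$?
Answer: $-672754$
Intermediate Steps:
$g{\left(Z \right)} = \left(9 + Z\right) \left(22 + Z\right)$
$Q = 1000209$ ($Q = 21 + 7 \left(-177 - 201\right)^{2} = 21 + 7 \left(-378\right)^{2} = 21 + 7 \cdot 142884 = 21 + 1000188 = 1000209$)
$R = 672754$ ($R = \left(1000209 + \left(198 + \left(-15\right)^{2} + 31 \left(-15\right)\right)\right) - 327413 = \left(1000209 + \left(198 + 225 - 465\right)\right) - 327413 = \left(1000209 - 42\right) - 327413 = 1000167 - 327413 = 672754$)
$- R = \left(-1\right) 672754 = -672754$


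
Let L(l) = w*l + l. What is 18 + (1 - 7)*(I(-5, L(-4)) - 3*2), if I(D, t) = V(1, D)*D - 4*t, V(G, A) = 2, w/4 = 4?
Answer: -1518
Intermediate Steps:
w = 16 (w = 4*4 = 16)
L(l) = 17*l (L(l) = 16*l + l = 17*l)
I(D, t) = -4*t + 2*D (I(D, t) = 2*D - 4*t = -4*t + 2*D)
18 + (1 - 7)*(I(-5, L(-4)) - 3*2) = 18 + (1 - 7)*((-68*(-4) + 2*(-5)) - 3*2) = 18 - 6*((-4*(-68) - 10) - 6) = 18 - 6*((272 - 10) - 6) = 18 - 6*(262 - 6) = 18 - 6*256 = 18 - 1536 = -1518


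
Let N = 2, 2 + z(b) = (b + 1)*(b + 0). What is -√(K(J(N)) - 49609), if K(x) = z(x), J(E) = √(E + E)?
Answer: -I*√49605 ≈ -222.72*I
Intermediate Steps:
z(b) = -2 + b*(1 + b) (z(b) = -2 + (b + 1)*(b + 0) = -2 + (1 + b)*b = -2 + b*(1 + b))
J(E) = √2*√E (J(E) = √(2*E) = √2*√E)
K(x) = -2 + x + x²
-√(K(J(N)) - 49609) = -√((-2 + √2*√2 + (√2*√2)²) - 49609) = -√((-2 + 2 + 2²) - 49609) = -√((-2 + 2 + 4) - 49609) = -√(4 - 49609) = -√(-49605) = -I*√49605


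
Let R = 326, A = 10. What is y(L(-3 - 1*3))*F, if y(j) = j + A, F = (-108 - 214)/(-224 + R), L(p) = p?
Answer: -644/51 ≈ -12.627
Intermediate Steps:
F = -161/51 (F = (-108 - 214)/(-224 + 326) = -322/102 = -322*1/102 = -161/51 ≈ -3.1569)
y(j) = 10 + j (y(j) = j + 10 = 10 + j)
y(L(-3 - 1*3))*F = (10 + (-3 - 1*3))*(-161/51) = (10 + (-3 - 3))*(-161/51) = (10 - 6)*(-161/51) = 4*(-161/51) = -644/51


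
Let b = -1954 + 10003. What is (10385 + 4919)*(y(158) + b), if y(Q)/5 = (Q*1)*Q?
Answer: 2033427176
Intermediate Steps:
b = 8049
y(Q) = 5*Q**2 (y(Q) = 5*((Q*1)*Q) = 5*(Q*Q) = 5*Q**2)
(10385 + 4919)*(y(158) + b) = (10385 + 4919)*(5*158**2 + 8049) = 15304*(5*24964 + 8049) = 15304*(124820 + 8049) = 15304*132869 = 2033427176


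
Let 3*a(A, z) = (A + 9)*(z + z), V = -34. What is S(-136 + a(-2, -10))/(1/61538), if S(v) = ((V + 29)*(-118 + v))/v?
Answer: -69384095/137 ≈ -5.0645e+5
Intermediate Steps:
a(A, z) = 2*z*(9 + A)/3 (a(A, z) = ((A + 9)*(z + z))/3 = ((9 + A)*(2*z))/3 = (2*z*(9 + A))/3 = 2*z*(9 + A)/3)
S(v) = (590 - 5*v)/v (S(v) = ((-34 + 29)*(-118 + v))/v = (-5*(-118 + v))/v = (590 - 5*v)/v)
S(-136 + a(-2, -10))/(1/61538) = (-5 + 590/(-136 + (⅔)*(-10)*(9 - 2)))/(1/61538) = (-5 + 590/(-136 + (⅔)*(-10)*7))/(1/61538) = (-5 + 590/(-136 - 140/3))*61538 = (-5 + 590/(-548/3))*61538 = (-5 + 590*(-3/548))*61538 = (-5 - 885/274)*61538 = -2255/274*61538 = -69384095/137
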